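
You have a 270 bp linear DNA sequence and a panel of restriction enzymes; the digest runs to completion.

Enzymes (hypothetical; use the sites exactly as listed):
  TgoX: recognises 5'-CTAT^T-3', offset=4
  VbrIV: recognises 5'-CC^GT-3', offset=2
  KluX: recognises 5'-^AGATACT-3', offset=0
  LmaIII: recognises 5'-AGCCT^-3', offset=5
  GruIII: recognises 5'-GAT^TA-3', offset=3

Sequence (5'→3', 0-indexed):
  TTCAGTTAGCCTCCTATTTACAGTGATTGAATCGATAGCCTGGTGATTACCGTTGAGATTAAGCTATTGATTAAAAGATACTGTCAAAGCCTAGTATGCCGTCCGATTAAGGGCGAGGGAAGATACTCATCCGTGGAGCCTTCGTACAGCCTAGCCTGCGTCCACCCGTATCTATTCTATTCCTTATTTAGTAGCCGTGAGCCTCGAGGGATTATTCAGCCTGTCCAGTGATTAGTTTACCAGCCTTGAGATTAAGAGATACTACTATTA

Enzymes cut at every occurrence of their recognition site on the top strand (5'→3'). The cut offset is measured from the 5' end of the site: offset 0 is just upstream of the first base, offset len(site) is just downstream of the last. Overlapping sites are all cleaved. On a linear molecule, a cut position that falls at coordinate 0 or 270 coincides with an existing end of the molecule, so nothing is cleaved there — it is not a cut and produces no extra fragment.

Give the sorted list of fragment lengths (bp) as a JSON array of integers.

Site scan:
  TgoX CTATT/4: at [13, 63, 171, 176, 264] ⇒ [17, 67, 175, 180, 268]
  VbrIV CCGT/2: at [49, 98, 130, 165, 194] ⇒ [51, 100, 132, 167, 196]
  KluX AGATACT/0: at [75, 120, 256] ⇒ [75, 120, 256]
  LmaIII AGCCT/5: at [7, 36, 87, 136, 147, 152, 199, 217, 241] ⇒ [12, 41, 92, 141, 152, 157, 204, 222, 246]
  GruIII GATTA/3: at [44, 56, 68, 104, 209, 229, 249] ⇒ [47, 59, 71, 107, 212, 232, 252]

All cut coordinates (distinct, sorted): [12, 17, 41, 47, 51, 59, 67, 71, 75, 92, 100, 107, 120, 132, 141, 152, 157, 167, 175, 180, 196, 204, 212, 222, 232, 246, 252, 256, 268]

Fragments:
  [0,12): 12 bp
  [12,17): 5 bp
  [17,41): 24 bp
  [41,47): 6 bp
  [47,51): 4 bp
  [51,59): 8 bp
  [59,67): 8 bp
  [67,71): 4 bp
  [71,75): 4 bp
  [75,92): 17 bp
  [92,100): 8 bp
  [100,107): 7 bp
  [107,120): 13 bp
  [120,132): 12 bp
  [132,141): 9 bp
  [141,152): 11 bp
  [152,157): 5 bp
  [157,167): 10 bp
  [167,175): 8 bp
  [175,180): 5 bp
  [180,196): 16 bp
  [196,204): 8 bp
  [204,212): 8 bp
  [212,222): 10 bp
  [222,232): 10 bp
  [232,246): 14 bp
  [246,252): 6 bp
  [252,256): 4 bp
  [256,268): 12 bp
  [268,270): 2 bp

[2,4,4,4,4,5,5,5,6,6,7,8,8,8,8,8,8,9,10,10,10,11,12,12,12,13,14,16,17,24]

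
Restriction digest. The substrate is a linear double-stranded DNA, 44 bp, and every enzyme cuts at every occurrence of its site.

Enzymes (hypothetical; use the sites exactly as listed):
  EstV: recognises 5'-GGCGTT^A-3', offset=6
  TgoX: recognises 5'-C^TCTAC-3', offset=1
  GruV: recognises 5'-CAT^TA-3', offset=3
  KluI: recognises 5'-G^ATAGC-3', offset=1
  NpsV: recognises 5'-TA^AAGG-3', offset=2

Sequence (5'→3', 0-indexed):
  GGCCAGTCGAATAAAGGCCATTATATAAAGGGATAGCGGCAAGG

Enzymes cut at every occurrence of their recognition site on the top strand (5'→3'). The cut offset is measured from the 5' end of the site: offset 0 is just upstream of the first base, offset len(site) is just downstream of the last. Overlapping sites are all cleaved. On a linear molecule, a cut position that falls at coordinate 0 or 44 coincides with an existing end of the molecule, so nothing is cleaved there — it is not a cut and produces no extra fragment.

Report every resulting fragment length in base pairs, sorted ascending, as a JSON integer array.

[5,6,8,12,13]

Site scan:
  EstV (GGCGTTA, off=6): no sites
  TgoX (CTCTAC, off=1): no sites
  GruV (CATTA, off=3): starts [18] → cuts [21]
  KluI (GATAGC, off=1): starts [31] → cuts [32]
  NpsV (TAAAGG, off=2): starts [11, 25] → cuts [13, 27]

All cut coordinates (distinct, sorted): [13, 21, 27, 32]

Fragment lengths:
  [0,13): 13 bp
  [13,21): 8 bp
  [21,27): 6 bp
  [27,32): 5 bp
  [32,44): 12 bp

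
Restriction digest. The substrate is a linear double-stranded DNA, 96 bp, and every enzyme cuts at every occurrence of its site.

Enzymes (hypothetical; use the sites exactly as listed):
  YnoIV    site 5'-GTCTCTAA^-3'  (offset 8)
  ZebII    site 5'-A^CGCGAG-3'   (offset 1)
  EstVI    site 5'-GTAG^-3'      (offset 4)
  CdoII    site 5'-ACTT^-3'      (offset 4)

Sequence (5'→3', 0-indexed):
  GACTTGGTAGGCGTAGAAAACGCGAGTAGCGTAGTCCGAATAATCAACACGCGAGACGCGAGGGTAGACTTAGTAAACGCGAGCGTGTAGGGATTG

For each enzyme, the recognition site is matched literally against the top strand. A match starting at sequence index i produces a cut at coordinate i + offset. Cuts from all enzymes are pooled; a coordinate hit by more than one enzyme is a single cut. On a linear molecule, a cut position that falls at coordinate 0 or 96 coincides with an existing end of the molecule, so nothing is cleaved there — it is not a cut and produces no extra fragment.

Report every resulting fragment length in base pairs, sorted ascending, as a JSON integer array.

Site scan:
  YnoIV (GTCTCTAA, off=8): no sites
  ZebII ACGCGAG/1: at [19, 48, 55, 76] ⇒ [20, 49, 56, 77]
  EstVI GTAG/4: at [6, 12, 25, 30, 63, 86] ⇒ [10, 16, 29, 34, 67, 90]
  CdoII ACTT/4: at [1, 67] ⇒ [5, 71]

Pooled cuts: [5, 10, 16, 20, 29, 34, 49, 56, 67, 71, 77, 90]

Fragments:
  [0,5): 5 bp
  [5,10): 5 bp
  [10,16): 6 bp
  [16,20): 4 bp
  [20,29): 9 bp
  [29,34): 5 bp
  [34,49): 15 bp
  [49,56): 7 bp
  [56,67): 11 bp
  [67,71): 4 bp
  [71,77): 6 bp
  [77,90): 13 bp
  [90,96): 6 bp

[4,4,5,5,5,6,6,6,7,9,11,13,15]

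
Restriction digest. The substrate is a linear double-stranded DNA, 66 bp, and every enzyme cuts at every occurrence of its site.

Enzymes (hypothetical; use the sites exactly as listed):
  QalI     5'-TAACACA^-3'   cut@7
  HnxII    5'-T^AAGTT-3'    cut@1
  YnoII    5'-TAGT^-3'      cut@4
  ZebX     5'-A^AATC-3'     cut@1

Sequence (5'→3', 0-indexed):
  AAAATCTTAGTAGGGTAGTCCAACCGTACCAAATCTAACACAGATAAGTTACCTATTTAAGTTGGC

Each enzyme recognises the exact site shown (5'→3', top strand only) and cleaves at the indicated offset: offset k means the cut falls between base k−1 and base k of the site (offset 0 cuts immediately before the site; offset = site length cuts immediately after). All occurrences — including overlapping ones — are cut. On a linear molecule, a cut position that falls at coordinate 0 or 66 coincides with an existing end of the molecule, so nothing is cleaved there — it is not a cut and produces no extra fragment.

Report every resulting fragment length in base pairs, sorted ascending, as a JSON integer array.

[2,3,8,8,9,11,12,13]

Scan for sites:
  QalI TAACACA/7: at [35] ⇒ [42]
  HnxII TAAGTT/1: at [44, 57] ⇒ [45, 58]
  YnoII TAGT/4: at [7, 15] ⇒ [11, 19]
  ZebX AAATC/1: at [1, 30] ⇒ [2, 31]

All cut coordinates (distinct, sorted): [2, 11, 19, 31, 42, 45, 58]

Fragments:
  [0,2): 2 bp
  [2,11): 9 bp
  [11,19): 8 bp
  [19,31): 12 bp
  [31,42): 11 bp
  [42,45): 3 bp
  [45,58): 13 bp
  [58,66): 8 bp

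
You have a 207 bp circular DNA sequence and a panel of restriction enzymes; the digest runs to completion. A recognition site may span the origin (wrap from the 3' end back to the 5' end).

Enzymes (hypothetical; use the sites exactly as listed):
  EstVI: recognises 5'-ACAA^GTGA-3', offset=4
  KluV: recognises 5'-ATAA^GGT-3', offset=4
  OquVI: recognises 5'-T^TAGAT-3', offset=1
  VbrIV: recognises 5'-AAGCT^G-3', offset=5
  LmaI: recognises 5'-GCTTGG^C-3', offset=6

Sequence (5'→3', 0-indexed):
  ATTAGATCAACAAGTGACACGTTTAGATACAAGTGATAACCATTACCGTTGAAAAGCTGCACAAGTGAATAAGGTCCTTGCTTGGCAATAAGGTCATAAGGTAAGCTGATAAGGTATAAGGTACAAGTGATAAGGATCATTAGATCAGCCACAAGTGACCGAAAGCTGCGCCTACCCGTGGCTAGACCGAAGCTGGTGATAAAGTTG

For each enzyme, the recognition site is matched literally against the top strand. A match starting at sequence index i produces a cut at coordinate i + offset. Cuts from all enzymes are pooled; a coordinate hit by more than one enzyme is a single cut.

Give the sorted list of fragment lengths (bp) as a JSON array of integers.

[5,6,6,7,7,8,8,8,9,10,11,13,13,14,14,15,26,27]

Scan for sites:
  EstVI (ACAAGTGA, off=4): starts [9, 28, 60, 122, 150] → cuts [13, 32, 64, 126, 154]
  KluV (ATAAGGT, off=4): starts [68, 87, 95, 108, 115] → cuts [72, 91, 99, 112, 119]
  OquVI (TTAGAT, off=1): starts [1, 22, 139] → cuts [2, 23, 140]
  VbrIV (AAGCTG, off=5): starts [53, 102, 162, 189] → cuts [58, 107, 167, 194]
  LmaI (GCTTGGC, off=6): starts [79] → cuts [85]

All cut coordinates (distinct, sorted): [2, 13, 23, 32, 58, 64, 72, 85, 91, 99, 107, 112, 119, 126, 140, 154, 167, 194]

Fragments:
  2→13: 11 bp
  13→23: 10 bp
  23→32: 9 bp
  32→58: 26 bp
  58→64: 6 bp
  64→72: 8 bp
  72→85: 13 bp
  85→91: 6 bp
  91→99: 8 bp
  99→107: 8 bp
  107→112: 5 bp
  112→119: 7 bp
  119→126: 7 bp
  126→140: 14 bp
  140→154: 14 bp
  154→167: 13 bp
  167→194: 27 bp
  194→2 (wrap): 207-194+2 = 15 bp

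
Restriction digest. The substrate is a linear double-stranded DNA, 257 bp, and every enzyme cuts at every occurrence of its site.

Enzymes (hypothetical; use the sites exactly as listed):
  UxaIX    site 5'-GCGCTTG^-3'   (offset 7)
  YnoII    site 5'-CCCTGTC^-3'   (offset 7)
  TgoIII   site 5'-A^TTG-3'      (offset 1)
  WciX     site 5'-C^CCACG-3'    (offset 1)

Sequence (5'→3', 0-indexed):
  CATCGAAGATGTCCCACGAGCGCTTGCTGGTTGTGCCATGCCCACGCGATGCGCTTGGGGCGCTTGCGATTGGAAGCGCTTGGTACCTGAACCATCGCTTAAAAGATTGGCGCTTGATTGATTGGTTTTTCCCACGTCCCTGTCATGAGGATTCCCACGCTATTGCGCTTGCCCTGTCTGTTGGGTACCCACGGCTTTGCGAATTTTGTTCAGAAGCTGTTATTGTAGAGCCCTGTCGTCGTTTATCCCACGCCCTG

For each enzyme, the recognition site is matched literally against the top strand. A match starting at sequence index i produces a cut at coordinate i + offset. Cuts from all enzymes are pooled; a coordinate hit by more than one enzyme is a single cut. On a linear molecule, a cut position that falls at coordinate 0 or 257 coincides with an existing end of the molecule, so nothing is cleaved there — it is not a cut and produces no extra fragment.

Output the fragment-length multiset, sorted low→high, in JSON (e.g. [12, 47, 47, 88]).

Per-enzyme occurrences:
  UxaIX (GCGCTTG, off=7): starts [19, 50, 59, 75, 109, 164] → cuts [26, 57, 66, 82, 116, 171]
  YnoII (CCCTGTC, off=7): starts [137, 171, 230] → cuts [144, 178, 237]
  TgoIII (ATTG, off=1): starts [68, 105, 116, 120, 161, 221] → cuts [69, 106, 117, 121, 162, 222]
  WciX (CCCACG, off=1): starts [12, 40, 130, 153, 187, 246] → cuts [13, 41, 131, 154, 188, 247]

Pooled cuts: [13, 26, 41, 57, 66, 69, 82, 106, 116, 117, 121, 131, 144, 154, 162, 171, 178, 188, 222, 237, 247]

Fragments:
  [0,13): 13 bp
  [13,26): 13 bp
  [26,41): 15 bp
  [41,57): 16 bp
  [57,66): 9 bp
  [66,69): 3 bp
  [69,82): 13 bp
  [82,106): 24 bp
  [106,116): 10 bp
  [116,117): 1 bp
  [117,121): 4 bp
  [121,131): 10 bp
  [131,144): 13 bp
  [144,154): 10 bp
  [154,162): 8 bp
  [162,171): 9 bp
  [171,178): 7 bp
  [178,188): 10 bp
  [188,222): 34 bp
  [222,237): 15 bp
  [237,247): 10 bp
  [247,257): 10 bp

[1,3,4,7,8,9,9,10,10,10,10,10,10,13,13,13,13,15,15,16,24,34]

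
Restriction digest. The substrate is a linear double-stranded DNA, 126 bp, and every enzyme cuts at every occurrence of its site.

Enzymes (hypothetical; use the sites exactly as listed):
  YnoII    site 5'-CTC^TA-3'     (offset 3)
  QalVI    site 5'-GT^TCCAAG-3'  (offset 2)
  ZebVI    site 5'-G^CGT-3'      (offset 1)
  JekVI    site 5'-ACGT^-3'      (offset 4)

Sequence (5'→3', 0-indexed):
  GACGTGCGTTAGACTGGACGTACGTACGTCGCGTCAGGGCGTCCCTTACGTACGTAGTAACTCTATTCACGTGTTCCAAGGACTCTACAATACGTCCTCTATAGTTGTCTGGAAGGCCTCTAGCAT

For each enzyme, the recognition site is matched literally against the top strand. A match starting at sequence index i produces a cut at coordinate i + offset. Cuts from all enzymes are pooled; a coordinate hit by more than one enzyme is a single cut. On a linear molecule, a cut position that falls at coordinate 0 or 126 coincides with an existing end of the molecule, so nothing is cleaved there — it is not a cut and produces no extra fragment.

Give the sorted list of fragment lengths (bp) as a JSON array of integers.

[1,2,2,4,4,4,4,5,6,8,8,9,10,11,12,15,21]

Site scan:
  YnoII CTCTA/3: at [60, 82, 96, 117] ⇒ [63, 85, 99, 120]
  QalVI GTTCCAAG/2: at [72] ⇒ [74]
  ZebVI GCGT/1: at [5, 30, 38] ⇒ [6, 31, 39]
  JekVI ACGT/4: at [1, 17, 21, 25, 47, 51, 68, 91] ⇒ [5, 21, 25, 29, 51, 55, 72, 95]

All cut coordinates (distinct, sorted): [5, 6, 21, 25, 29, 31, 39, 51, 55, 63, 72, 74, 85, 95, 99, 120]

Fragments:
  [0,5): 5 bp
  [5,6): 1 bp
  [6,21): 15 bp
  [21,25): 4 bp
  [25,29): 4 bp
  [29,31): 2 bp
  [31,39): 8 bp
  [39,51): 12 bp
  [51,55): 4 bp
  [55,63): 8 bp
  [63,72): 9 bp
  [72,74): 2 bp
  [74,85): 11 bp
  [85,95): 10 bp
  [95,99): 4 bp
  [99,120): 21 bp
  [120,126): 6 bp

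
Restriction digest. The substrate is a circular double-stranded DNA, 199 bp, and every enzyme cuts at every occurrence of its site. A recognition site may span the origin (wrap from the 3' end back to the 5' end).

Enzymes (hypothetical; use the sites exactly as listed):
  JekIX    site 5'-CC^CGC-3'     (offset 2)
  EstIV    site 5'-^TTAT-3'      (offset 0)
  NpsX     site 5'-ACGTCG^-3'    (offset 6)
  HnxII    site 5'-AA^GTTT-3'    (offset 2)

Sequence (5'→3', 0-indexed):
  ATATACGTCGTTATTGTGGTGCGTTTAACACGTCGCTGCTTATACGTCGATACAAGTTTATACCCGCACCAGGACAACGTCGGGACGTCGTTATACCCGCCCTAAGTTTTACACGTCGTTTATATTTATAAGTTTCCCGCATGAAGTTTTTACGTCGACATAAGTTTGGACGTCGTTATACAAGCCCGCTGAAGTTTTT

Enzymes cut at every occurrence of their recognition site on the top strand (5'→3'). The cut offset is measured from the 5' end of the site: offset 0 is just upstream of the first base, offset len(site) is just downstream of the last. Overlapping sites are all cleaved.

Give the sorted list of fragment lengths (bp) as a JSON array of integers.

Site scan:
  JekIX (CCCGC, off=2): starts [62, 95, 135, 184] → cuts [64, 97, 137, 186]
  EstIV (TTAT, off=0): starts [10, 39, 57, 90, 119, 125, 175, 197] → cuts [10, 39, 57, 90, 119, 125, 175, 197]
  NpsX (ACGTCG, off=6): starts [4, 29, 43, 76, 84, 112, 151, 169] → cuts [10, 35, 49, 82, 90, 118, 157, 175]
  HnxII (AAGTTT, off=2): starts [53, 103, 129, 143, 161, 191] → cuts [55, 105, 131, 145, 163, 193]

Pooled cuts: [10, 35, 39, 49, 55, 57, 64, 82, 90, 97, 105, 118, 119, 125, 131, 137, 145, 157, 163, 175, 186, 193, 197]

Fragments:
  10→35: 25 bp
  35→39: 4 bp
  39→49: 10 bp
  49→55: 6 bp
  55→57: 2 bp
  57→64: 7 bp
  64→82: 18 bp
  82→90: 8 bp
  90→97: 7 bp
  97→105: 8 bp
  105→118: 13 bp
  118→119: 1 bp
  119→125: 6 bp
  125→131: 6 bp
  131→137: 6 bp
  137→145: 8 bp
  145→157: 12 bp
  157→163: 6 bp
  163→175: 12 bp
  175→186: 11 bp
  186→193: 7 bp
  193→197: 4 bp
  197→10 (wrap): 199-197+10 = 12 bp

[1,2,4,4,6,6,6,6,6,7,7,7,8,8,8,10,11,12,12,12,13,18,25]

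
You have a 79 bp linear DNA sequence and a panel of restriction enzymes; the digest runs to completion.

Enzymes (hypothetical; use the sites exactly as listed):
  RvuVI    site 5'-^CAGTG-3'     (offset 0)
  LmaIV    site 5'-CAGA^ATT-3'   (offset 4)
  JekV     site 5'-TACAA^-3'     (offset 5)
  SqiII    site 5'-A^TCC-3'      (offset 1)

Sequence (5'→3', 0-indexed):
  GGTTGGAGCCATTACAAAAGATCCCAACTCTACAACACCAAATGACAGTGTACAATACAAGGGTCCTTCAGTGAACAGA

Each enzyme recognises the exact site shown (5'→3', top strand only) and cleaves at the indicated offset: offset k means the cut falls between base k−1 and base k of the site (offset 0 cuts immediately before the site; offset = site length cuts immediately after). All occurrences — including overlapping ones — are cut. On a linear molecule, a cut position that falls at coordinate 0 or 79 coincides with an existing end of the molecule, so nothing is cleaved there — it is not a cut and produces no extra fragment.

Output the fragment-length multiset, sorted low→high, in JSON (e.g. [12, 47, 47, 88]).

Scan for sites:
  RvuVI CAGTG/0: at [45, 68] ⇒ [45, 68]
  LmaIV (CAGAATT, off=4): no sites
  JekV TACAA/5: at [12, 30, 50, 55] ⇒ [17, 35, 55, 60]
  SqiII ATCC/1: at [20] ⇒ [21]

All cut coordinates (distinct, sorted): [17, 21, 35, 45, 55, 60, 68]

Fragment lengths:
  [0,17): 17 bp
  [17,21): 4 bp
  [21,35): 14 bp
  [35,45): 10 bp
  [45,55): 10 bp
  [55,60): 5 bp
  [60,68): 8 bp
  [68,79): 11 bp

[4,5,8,10,10,11,14,17]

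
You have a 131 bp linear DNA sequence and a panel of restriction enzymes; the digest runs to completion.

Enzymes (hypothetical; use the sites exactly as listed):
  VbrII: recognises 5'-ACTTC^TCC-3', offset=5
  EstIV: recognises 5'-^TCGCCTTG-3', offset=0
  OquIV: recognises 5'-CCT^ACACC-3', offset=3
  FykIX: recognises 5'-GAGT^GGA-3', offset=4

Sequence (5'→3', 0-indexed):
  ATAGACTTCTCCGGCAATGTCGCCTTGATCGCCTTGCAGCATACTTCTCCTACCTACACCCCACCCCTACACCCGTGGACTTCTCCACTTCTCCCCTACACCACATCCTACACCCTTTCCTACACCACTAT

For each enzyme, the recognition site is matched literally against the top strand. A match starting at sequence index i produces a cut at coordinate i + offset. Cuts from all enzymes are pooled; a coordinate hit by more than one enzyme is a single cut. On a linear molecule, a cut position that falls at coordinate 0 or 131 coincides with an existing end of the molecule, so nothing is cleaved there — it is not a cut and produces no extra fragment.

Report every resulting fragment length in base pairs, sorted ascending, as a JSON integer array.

Per-enzyme occurrences:
  VbrII (ACTTCTCC, off=5): starts [4, 42, 78, 86] → cuts [9, 47, 83, 91]
  EstIV (TCGCCTTG, off=0): starts [19, 28] → cuts [19, 28]
  OquIV (CCTACACC, off=3): starts [52, 65, 94, 106, 118] → cuts [55, 68, 97, 109, 121]
  FykIX (GAGTGGA, off=4): no sites

Pooled cuts: [9, 19, 28, 47, 55, 68, 83, 91, 97, 109, 121]

Fragments:
  [0,9): 9 bp
  [9,19): 10 bp
  [19,28): 9 bp
  [28,47): 19 bp
  [47,55): 8 bp
  [55,68): 13 bp
  [68,83): 15 bp
  [83,91): 8 bp
  [91,97): 6 bp
  [97,109): 12 bp
  [109,121): 12 bp
  [121,131): 10 bp

[6,8,8,9,9,10,10,12,12,13,15,19]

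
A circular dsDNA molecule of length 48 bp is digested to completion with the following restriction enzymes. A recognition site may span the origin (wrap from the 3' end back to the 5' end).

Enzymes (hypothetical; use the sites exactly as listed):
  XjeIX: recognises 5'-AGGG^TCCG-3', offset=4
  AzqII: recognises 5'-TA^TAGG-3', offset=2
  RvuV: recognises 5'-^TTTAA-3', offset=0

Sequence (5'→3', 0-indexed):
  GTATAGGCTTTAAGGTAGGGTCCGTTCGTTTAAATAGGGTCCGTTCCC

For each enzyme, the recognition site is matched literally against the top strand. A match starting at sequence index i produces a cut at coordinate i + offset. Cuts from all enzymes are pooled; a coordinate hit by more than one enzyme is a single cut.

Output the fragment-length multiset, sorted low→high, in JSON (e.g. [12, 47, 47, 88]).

[5,8,11,12,12]

Scan for sites:
  XjeIX AGGGTCCG/4: at [16, 35] ⇒ [20, 39]
  AzqII TATAGG/2: at [1] ⇒ [3]
  RvuV TTTAA/0: at [8, 28] ⇒ [8, 28]

Pooled cuts: [3, 8, 20, 28, 39]

Fragment lengths:
  3→8: 5 bp
  8→20: 12 bp
  20→28: 8 bp
  28→39: 11 bp
  39→3 (wrap): 48-39+3 = 12 bp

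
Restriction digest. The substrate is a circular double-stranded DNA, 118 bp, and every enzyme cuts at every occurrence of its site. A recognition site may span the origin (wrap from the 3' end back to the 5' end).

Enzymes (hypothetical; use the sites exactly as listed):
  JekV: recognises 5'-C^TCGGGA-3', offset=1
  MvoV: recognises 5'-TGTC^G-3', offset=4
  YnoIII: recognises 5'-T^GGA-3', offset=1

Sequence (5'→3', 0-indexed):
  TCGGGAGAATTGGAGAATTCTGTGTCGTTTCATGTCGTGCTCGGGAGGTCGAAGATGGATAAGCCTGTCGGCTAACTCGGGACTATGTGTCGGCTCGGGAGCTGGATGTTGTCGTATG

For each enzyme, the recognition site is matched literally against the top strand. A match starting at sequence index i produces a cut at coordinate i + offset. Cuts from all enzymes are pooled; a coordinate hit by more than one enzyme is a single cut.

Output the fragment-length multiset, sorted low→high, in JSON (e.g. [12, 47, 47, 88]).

Per-enzyme occurrences:
  JekV (CTCGGGA, off=1): starts [39, 75, 93] → cuts [40, 76, 94]
  MvoV (TGTCG, off=4): starts [22, 32, 65, 87, 109, 116] → cuts [2, 26, 36, 69, 91, 113]
  YnoIII (TGGA, off=1): starts [10, 55, 102] → cuts [11, 56, 103]

Pooled cuts: [2, 11, 26, 36, 40, 56, 69, 76, 91, 94, 103, 113]

Fragment lengths:
  2→11: 9 bp
  11→26: 15 bp
  26→36: 10 bp
  36→40: 4 bp
  40→56: 16 bp
  56→69: 13 bp
  69→76: 7 bp
  76→91: 15 bp
  91→94: 3 bp
  94→103: 9 bp
  103→113: 10 bp
  113→2 (wrap): 118-113+2 = 7 bp

[3,4,7,7,9,9,10,10,13,15,15,16]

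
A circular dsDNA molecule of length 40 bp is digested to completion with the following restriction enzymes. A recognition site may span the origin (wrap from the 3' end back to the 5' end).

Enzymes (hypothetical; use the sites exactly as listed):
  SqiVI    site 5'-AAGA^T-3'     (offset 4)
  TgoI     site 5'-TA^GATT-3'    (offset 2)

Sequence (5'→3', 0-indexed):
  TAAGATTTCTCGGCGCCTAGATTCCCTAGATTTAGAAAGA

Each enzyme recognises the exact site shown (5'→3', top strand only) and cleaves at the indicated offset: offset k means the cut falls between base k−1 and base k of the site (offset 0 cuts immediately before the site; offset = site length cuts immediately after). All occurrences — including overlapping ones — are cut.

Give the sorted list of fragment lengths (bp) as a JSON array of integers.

Scan for sites:
  SqiVI AAGAT/4: at [1, 36] ⇒ [0, 5]
  TgoI TAGATT/2: at [17, 26] ⇒ [19, 28]

Pooled cuts: [0, 5, 19, 28]

Fragments:
  0→5: 5 bp
  5→19: 14 bp
  19→28: 9 bp
  28→0 (wrap): 40-28+0 = 12 bp

[5,9,12,14]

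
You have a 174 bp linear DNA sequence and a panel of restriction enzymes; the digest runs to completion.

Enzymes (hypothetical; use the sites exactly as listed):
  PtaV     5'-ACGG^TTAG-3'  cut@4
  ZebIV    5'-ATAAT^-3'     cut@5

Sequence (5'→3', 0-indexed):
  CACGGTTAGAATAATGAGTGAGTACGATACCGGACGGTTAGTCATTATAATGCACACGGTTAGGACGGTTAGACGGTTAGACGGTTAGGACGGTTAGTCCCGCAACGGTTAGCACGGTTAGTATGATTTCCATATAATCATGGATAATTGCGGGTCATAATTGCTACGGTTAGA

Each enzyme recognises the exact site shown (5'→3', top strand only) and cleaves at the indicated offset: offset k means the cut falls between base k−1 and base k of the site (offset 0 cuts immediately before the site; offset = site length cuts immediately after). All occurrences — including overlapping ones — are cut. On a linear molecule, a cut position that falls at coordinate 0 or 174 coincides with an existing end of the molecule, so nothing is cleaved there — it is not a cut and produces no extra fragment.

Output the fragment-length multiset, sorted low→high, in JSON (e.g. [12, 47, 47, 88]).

[5,5,8,8,8,8,9,9,9,10,10,13,14,15,21,22]

Per-enzyme occurrences:
  PtaV (ACGGTTAG, off=4): starts [1, 33, 55, 64, 72, 80, 89, 104, 113, 165] → cuts [5, 37, 59, 68, 76, 84, 93, 108, 117, 169]
  ZebIV (ATAAT, off=5): starts [10, 46, 133, 143, 156] → cuts [15, 51, 138, 148, 161]

All cut coordinates (distinct, sorted): [5, 15, 37, 51, 59, 68, 76, 84, 93, 108, 117, 138, 148, 161, 169]

Fragments:
  [0,5): 5 bp
  [5,15): 10 bp
  [15,37): 22 bp
  [37,51): 14 bp
  [51,59): 8 bp
  [59,68): 9 bp
  [68,76): 8 bp
  [76,84): 8 bp
  [84,93): 9 bp
  [93,108): 15 bp
  [108,117): 9 bp
  [117,138): 21 bp
  [138,148): 10 bp
  [148,161): 13 bp
  [161,169): 8 bp
  [169,174): 5 bp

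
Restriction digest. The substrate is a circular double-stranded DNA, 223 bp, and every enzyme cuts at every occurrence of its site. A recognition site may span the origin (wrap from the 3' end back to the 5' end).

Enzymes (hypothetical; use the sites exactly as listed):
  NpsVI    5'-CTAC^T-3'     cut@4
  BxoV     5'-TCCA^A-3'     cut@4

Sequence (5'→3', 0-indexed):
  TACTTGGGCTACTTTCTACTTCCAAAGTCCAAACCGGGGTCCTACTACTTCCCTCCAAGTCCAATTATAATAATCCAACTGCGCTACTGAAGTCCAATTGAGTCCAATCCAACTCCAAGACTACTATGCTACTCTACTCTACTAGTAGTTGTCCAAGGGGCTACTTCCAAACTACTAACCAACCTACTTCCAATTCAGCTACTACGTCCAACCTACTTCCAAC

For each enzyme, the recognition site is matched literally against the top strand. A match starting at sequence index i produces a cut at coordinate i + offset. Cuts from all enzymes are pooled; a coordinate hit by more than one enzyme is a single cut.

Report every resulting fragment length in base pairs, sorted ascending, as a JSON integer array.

Per-enzyme occurrences:
  NpsVI (CTACT, off=4): starts [8, 15, 41, 44, 83, 120, 128, 133, 138, 160, 171, 183, 198, 212, 222] → cuts [3, 12, 19, 45, 48, 87, 124, 132, 137, 142, 164, 175, 187, 202, 216]
  BxoV (TCCAA, off=4): starts [20, 27, 53, 59, 73, 92, 102, 107, 113, 151, 165, 188, 206, 217] → cuts [24, 31, 57, 63, 77, 96, 106, 111, 117, 155, 169, 192, 210, 221]

Pooled cuts: [3, 12, 19, 24, 31, 45, 48, 57, 63, 77, 87, 96, 106, 111, 117, 124, 132, 137, 142, 155, 164, 169, 175, 187, 192, 202, 210, 216, 221]

Fragment lengths:
  3→12: 9 bp
  12→19: 7 bp
  19→24: 5 bp
  24→31: 7 bp
  31→45: 14 bp
  45→48: 3 bp
  48→57: 9 bp
  57→63: 6 bp
  63→77: 14 bp
  77→87: 10 bp
  87→96: 9 bp
  96→106: 10 bp
  106→111: 5 bp
  111→117: 6 bp
  117→124: 7 bp
  124→132: 8 bp
  132→137: 5 bp
  137→142: 5 bp
  142→155: 13 bp
  155→164: 9 bp
  164→169: 5 bp
  169→175: 6 bp
  175→187: 12 bp
  187→192: 5 bp
  192→202: 10 bp
  202→210: 8 bp
  210→216: 6 bp
  216→221: 5 bp
  221→3 (wrap): 223-221+3 = 5 bp

[3,5,5,5,5,5,5,5,5,6,6,6,6,7,7,7,8,8,9,9,9,9,10,10,10,12,13,14,14]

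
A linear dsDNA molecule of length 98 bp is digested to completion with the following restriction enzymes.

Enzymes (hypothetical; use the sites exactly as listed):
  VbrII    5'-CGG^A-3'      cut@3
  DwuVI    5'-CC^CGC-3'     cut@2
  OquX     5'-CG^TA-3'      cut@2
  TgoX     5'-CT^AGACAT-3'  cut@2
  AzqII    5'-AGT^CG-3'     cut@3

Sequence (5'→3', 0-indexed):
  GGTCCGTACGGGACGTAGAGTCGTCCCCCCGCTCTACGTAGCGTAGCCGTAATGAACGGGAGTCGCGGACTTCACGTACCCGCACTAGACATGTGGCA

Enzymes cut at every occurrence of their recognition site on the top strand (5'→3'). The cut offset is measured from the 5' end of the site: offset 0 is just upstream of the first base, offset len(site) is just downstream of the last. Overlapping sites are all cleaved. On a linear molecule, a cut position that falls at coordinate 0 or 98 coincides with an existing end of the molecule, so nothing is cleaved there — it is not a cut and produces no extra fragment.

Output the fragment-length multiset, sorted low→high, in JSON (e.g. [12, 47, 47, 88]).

[4,5,5,6,6,6,6,8,8,9,9,12,14]

Per-enzyme occurrences:
  VbrII CGGA/3: at [65] ⇒ [68]
  DwuVI CCCGC/2: at [27, 78] ⇒ [29, 80]
  OquX CGTA/2: at [4, 13, 36, 41, 47, 74] ⇒ [6, 15, 38, 43, 49, 76]
  TgoX CTAGACAT/2: at [84] ⇒ [86]
  AzqII AGTCG/3: at [18, 60] ⇒ [21, 63]

All cut coordinates (distinct, sorted): [6, 15, 21, 29, 38, 43, 49, 63, 68, 76, 80, 86]

Fragments:
  [0,6): 6 bp
  [6,15): 9 bp
  [15,21): 6 bp
  [21,29): 8 bp
  [29,38): 9 bp
  [38,43): 5 bp
  [43,49): 6 bp
  [49,63): 14 bp
  [63,68): 5 bp
  [68,76): 8 bp
  [76,80): 4 bp
  [80,86): 6 bp
  [86,98): 12 bp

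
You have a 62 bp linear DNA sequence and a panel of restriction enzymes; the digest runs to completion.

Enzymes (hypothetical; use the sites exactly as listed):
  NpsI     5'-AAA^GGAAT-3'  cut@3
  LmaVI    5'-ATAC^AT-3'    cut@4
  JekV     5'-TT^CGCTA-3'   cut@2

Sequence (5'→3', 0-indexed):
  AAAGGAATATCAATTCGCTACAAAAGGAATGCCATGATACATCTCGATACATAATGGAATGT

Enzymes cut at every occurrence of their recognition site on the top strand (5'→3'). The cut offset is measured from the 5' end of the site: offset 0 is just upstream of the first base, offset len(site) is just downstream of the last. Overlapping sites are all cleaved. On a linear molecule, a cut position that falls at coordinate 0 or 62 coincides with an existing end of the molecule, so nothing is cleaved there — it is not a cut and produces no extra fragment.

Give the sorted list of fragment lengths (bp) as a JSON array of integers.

Scan for sites:
  NpsI AAAGGAAT/3: at [0, 22] ⇒ [3, 25]
  LmaVI ATACAT/4: at [36, 46] ⇒ [40, 50]
  JekV TTCGCTA/2: at [13] ⇒ [15]

All cut coordinates (distinct, sorted): [3, 15, 25, 40, 50]

Fragment lengths:
  [0,3): 3 bp
  [3,15): 12 bp
  [15,25): 10 bp
  [25,40): 15 bp
  [40,50): 10 bp
  [50,62): 12 bp

[3,10,10,12,12,15]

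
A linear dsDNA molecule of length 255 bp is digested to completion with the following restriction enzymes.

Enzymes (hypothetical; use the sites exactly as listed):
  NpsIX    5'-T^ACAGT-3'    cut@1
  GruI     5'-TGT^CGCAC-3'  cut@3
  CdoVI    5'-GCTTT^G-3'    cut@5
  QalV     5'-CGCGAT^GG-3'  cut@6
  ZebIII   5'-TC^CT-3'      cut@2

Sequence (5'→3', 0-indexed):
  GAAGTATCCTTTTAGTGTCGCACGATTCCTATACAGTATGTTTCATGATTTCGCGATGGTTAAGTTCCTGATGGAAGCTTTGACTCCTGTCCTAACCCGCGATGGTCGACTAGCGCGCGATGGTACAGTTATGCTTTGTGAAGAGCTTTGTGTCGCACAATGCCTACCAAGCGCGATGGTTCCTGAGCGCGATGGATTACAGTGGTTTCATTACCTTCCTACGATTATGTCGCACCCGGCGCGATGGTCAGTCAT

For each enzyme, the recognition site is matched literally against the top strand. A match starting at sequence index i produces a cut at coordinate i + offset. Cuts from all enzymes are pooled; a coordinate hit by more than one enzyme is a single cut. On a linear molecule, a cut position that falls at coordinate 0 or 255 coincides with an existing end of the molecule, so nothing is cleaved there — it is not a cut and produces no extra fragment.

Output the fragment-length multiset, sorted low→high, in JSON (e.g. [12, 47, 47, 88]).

Site scan:
  NpsIX TACAGT/1: at [31, 123, 197] ⇒ [32, 124, 198]
  GruI TGTCGCAC/3: at [15, 150, 227] ⇒ [18, 153, 230]
  CdoVI GCTTTG/5: at [76, 132, 144] ⇒ [81, 137, 149]
  QalV CGCGATGG/6: at [51, 97, 115, 171, 187, 239] ⇒ [57, 103, 121, 177, 193, 245]
  ZebIII TCCT/2: at [6, 26, 65, 84, 89, 180, 216] ⇒ [8, 28, 67, 86, 91, 182, 218]

All cut coordinates (distinct, sorted): [8, 18, 28, 32, 57, 67, 81, 86, 91, 103, 121, 124, 137, 149, 153, 177, 182, 193, 198, 218, 230, 245]

Fragments:
  [0,8): 8 bp
  [8,18): 10 bp
  [18,28): 10 bp
  [28,32): 4 bp
  [32,57): 25 bp
  [57,67): 10 bp
  [67,81): 14 bp
  [81,86): 5 bp
  [86,91): 5 bp
  [91,103): 12 bp
  [103,121): 18 bp
  [121,124): 3 bp
  [124,137): 13 bp
  [137,149): 12 bp
  [149,153): 4 bp
  [153,177): 24 bp
  [177,182): 5 bp
  [182,193): 11 bp
  [193,198): 5 bp
  [198,218): 20 bp
  [218,230): 12 bp
  [230,245): 15 bp
  [245,255): 10 bp

[3,4,4,5,5,5,5,8,10,10,10,10,11,12,12,12,13,14,15,18,20,24,25]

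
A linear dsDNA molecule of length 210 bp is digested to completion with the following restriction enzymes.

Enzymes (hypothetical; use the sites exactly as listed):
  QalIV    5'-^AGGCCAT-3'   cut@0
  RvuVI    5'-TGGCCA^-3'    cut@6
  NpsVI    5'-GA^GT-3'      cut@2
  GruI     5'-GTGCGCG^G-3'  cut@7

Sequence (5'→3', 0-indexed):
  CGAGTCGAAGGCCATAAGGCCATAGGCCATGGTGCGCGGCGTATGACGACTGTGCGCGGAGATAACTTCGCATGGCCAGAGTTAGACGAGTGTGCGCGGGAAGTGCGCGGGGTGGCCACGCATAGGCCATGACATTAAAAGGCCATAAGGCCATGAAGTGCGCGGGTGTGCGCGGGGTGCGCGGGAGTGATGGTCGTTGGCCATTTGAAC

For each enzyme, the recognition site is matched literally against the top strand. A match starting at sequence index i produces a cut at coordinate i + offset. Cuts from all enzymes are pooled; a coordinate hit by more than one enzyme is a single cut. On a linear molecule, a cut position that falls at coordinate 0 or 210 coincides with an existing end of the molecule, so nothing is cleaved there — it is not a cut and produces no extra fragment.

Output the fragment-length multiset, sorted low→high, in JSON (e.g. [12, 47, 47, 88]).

Site scan:
  QalIV AGGCCAT/0: at [8, 16, 23, 123, 139, 147] ⇒ [8, 16, 23, 123, 139, 147]
  RvuVI TGGCCA/6: at [72, 112, 197] ⇒ [78, 118, 203]
  NpsVI GAGT/2: at [1, 78, 87, 184] ⇒ [3, 80, 89, 186]
  GruI GTGCGCGG/7: at [31, 51, 91, 102, 157, 167, 176] ⇒ [38, 58, 98, 109, 164, 174, 183]

All cut coordinates (distinct, sorted): [3, 8, 16, 23, 38, 58, 78, 80, 89, 98, 109, 118, 123, 139, 147, 164, 174, 183, 186, 203]

Fragments:
  [0,3): 3 bp
  [3,8): 5 bp
  [8,16): 8 bp
  [16,23): 7 bp
  [23,38): 15 bp
  [38,58): 20 bp
  [58,78): 20 bp
  [78,80): 2 bp
  [80,89): 9 bp
  [89,98): 9 bp
  [98,109): 11 bp
  [109,118): 9 bp
  [118,123): 5 bp
  [123,139): 16 bp
  [139,147): 8 bp
  [147,164): 17 bp
  [164,174): 10 bp
  [174,183): 9 bp
  [183,186): 3 bp
  [186,203): 17 bp
  [203,210): 7 bp

[2,3,3,5,5,7,7,8,8,9,9,9,9,10,11,15,16,17,17,20,20]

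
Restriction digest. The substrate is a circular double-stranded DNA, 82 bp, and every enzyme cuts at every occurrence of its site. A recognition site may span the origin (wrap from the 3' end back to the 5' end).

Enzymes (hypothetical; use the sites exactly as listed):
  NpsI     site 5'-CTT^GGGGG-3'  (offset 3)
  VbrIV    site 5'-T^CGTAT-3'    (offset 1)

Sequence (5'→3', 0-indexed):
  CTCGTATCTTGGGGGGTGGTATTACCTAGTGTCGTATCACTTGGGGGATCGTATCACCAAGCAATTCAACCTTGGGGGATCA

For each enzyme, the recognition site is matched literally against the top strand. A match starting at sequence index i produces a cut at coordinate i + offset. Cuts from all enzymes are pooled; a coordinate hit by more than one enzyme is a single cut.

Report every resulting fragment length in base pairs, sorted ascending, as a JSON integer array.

[7,8,10,11,22,24]

Per-enzyme occurrences:
  NpsI (CTTGGGGG, off=3): starts [7, 39, 70] → cuts [10, 42, 73]
  VbrIV (TCGTAT, off=1): starts [1, 31, 48] → cuts [2, 32, 49]

Pooled cuts: [2, 10, 32, 42, 49, 73]

Fragments:
  2→10: 8 bp
  10→32: 22 bp
  32→42: 10 bp
  42→49: 7 bp
  49→73: 24 bp
  73→2 (wrap): 82-73+2 = 11 bp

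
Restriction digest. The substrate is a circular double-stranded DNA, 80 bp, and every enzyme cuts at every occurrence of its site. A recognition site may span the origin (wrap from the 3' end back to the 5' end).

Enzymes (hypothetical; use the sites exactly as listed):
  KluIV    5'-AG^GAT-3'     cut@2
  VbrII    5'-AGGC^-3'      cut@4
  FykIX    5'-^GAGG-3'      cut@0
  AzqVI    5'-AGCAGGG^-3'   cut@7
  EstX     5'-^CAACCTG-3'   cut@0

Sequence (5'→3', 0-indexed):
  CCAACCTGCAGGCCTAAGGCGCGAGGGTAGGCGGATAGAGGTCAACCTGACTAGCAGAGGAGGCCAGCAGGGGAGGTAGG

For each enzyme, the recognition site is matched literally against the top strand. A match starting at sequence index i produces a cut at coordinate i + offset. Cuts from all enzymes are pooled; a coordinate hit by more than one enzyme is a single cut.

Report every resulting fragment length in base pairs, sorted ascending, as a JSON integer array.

Per-enzyme occurrences:
  KluIV (AGGAT, off=2): no sites
  VbrII (AGGC, off=4): starts [9, 16, 28, 60, 77] → cuts [1, 13, 20, 32, 64]
  FykIX (GAGG, off=0): starts [22, 37, 56, 59, 72] → cuts [22, 37, 56, 59, 72]
  AzqVI (AGCAGGG, off=7): starts [65] → cuts [72]
  EstX (CAACCTG, off=0): starts [1, 42] → cuts [1, 42]

All cut coordinates (distinct, sorted): [1, 13, 20, 22, 32, 37, 42, 56, 59, 64, 72]

Fragment lengths:
  1→13: 12 bp
  13→20: 7 bp
  20→22: 2 bp
  22→32: 10 bp
  32→37: 5 bp
  37→42: 5 bp
  42→56: 14 bp
  56→59: 3 bp
  59→64: 5 bp
  64→72: 8 bp
  72→1 (wrap): 80-72+1 = 9 bp

[2,3,5,5,5,7,8,9,10,12,14]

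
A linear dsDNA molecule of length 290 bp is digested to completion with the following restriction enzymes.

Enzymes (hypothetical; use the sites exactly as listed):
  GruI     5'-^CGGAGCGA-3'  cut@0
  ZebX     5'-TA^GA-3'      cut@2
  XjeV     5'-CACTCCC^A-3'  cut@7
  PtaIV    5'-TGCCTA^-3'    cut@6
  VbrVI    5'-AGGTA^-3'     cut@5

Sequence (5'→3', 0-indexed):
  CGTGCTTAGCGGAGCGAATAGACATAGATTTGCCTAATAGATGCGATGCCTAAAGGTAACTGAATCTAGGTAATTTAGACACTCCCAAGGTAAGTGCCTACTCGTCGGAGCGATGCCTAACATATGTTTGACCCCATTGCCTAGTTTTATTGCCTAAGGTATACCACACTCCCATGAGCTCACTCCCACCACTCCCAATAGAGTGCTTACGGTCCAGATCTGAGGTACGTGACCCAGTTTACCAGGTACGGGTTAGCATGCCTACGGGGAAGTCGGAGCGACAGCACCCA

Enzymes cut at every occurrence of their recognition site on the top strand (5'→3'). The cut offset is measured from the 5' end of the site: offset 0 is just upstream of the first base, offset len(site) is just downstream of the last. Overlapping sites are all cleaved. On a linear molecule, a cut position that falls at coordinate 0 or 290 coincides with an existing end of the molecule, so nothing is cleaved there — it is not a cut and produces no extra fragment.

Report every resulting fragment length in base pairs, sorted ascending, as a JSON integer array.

Per-enzyme occurrences:
  GruI (CGGAGCGA, off=0): starts [9, 105, 273] → cuts [9, 105, 273]
  ZebX (TAGA, off=2): starts [18, 24, 37, 75, 198] → cuts [20, 26, 39, 77, 200]
  XjeV (CACTCCCA, off=7): starts [79, 166, 180, 189] → cuts [86, 173, 187, 196]
  PtaIV (TGCCTA, off=6): starts [30, 46, 94, 113, 137, 150, 258] → cuts [36, 52, 100, 119, 143, 156, 264]
  VbrVI (AGGTA, off=5): starts [53, 67, 87, 156, 222, 243] → cuts [58, 72, 92, 161, 227, 248]

All cut coordinates (distinct, sorted): [9, 20, 26, 36, 39, 52, 58, 72, 77, 86, 92, 100, 105, 119, 143, 156, 161, 173, 187, 196, 200, 227, 248, 264, 273]

Fragments:
  [0,9): 9 bp
  [9,20): 11 bp
  [20,26): 6 bp
  [26,36): 10 bp
  [36,39): 3 bp
  [39,52): 13 bp
  [52,58): 6 bp
  [58,72): 14 bp
  [72,77): 5 bp
  [77,86): 9 bp
  [86,92): 6 bp
  [92,100): 8 bp
  [100,105): 5 bp
  [105,119): 14 bp
  [119,143): 24 bp
  [143,156): 13 bp
  [156,161): 5 bp
  [161,173): 12 bp
  [173,187): 14 bp
  [187,196): 9 bp
  [196,200): 4 bp
  [200,227): 27 bp
  [227,248): 21 bp
  [248,264): 16 bp
  [264,273): 9 bp
  [273,290): 17 bp

[3,4,5,5,5,6,6,6,8,9,9,9,9,10,11,12,13,13,14,14,14,16,17,21,24,27]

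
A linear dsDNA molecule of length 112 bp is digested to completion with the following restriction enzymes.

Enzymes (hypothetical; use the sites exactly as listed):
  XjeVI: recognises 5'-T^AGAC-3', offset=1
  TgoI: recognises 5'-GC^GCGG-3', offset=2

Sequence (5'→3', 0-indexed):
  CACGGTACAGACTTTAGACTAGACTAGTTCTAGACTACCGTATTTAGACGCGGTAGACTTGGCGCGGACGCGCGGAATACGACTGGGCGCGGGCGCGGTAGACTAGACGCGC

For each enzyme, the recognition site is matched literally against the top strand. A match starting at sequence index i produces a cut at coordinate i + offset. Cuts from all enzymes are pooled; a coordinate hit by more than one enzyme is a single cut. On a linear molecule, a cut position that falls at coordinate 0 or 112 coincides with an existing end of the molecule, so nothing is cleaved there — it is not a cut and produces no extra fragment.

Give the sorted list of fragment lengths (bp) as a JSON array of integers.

[5,5,5,6,8,8,9,9,11,14,15,17]

Per-enzyme occurrences:
  XjeVI (TAGAC, off=1): starts [14, 19, 30, 44, 53, 98, 103] → cuts [15, 20, 31, 45, 54, 99, 104]
  TgoI (GCGCGG, off=2): starts [61, 69, 86, 92] → cuts [63, 71, 88, 94]

All cut coordinates (distinct, sorted): [15, 20, 31, 45, 54, 63, 71, 88, 94, 99, 104]

Fragments:
  [0,15): 15 bp
  [15,20): 5 bp
  [20,31): 11 bp
  [31,45): 14 bp
  [45,54): 9 bp
  [54,63): 9 bp
  [63,71): 8 bp
  [71,88): 17 bp
  [88,94): 6 bp
  [94,99): 5 bp
  [99,104): 5 bp
  [104,112): 8 bp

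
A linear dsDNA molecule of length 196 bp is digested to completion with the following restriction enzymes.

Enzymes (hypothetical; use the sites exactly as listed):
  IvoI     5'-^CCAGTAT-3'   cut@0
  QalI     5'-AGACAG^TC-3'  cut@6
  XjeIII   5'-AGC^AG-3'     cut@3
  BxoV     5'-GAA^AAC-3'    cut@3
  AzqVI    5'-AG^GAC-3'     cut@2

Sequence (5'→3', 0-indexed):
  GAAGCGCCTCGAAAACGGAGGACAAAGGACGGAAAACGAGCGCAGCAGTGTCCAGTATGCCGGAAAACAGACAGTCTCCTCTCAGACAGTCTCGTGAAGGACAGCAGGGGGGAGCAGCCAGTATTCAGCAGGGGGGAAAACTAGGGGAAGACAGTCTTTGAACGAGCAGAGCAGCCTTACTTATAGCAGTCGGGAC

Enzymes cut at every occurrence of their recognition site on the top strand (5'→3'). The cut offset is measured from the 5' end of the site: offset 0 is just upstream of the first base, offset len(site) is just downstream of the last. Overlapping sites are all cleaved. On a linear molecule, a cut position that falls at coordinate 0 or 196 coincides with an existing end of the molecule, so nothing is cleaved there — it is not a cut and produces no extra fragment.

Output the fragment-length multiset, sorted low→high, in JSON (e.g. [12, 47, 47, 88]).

[2,5,5,6,7,7,7,9,9,9,10,10,12,12,13,13,14,15,15,16]

Scan for sites:
  IvoI CCAGTAT/0: at [51, 117] ⇒ [51, 117]
  QalI AGACAGTC/6: at [68, 83, 148] ⇒ [74, 89, 154]
  XjeIII AGCAG/3: at [43, 102, 112, 126, 164, 169, 184] ⇒ [46, 105, 115, 129, 167, 172, 187]
  BxoV GAAAAC/3: at [10, 31, 62, 135] ⇒ [13, 34, 65, 138]
  AzqVI AGGAC/2: at [18, 25, 97] ⇒ [20, 27, 99]

Pooled cuts: [13, 20, 27, 34, 46, 51, 65, 74, 89, 99, 105, 115, 117, 129, 138, 154, 167, 172, 187]

Fragments:
  [0,13): 13 bp
  [13,20): 7 bp
  [20,27): 7 bp
  [27,34): 7 bp
  [34,46): 12 bp
  [46,51): 5 bp
  [51,65): 14 bp
  [65,74): 9 bp
  [74,89): 15 bp
  [89,99): 10 bp
  [99,105): 6 bp
  [105,115): 10 bp
  [115,117): 2 bp
  [117,129): 12 bp
  [129,138): 9 bp
  [138,154): 16 bp
  [154,167): 13 bp
  [167,172): 5 bp
  [172,187): 15 bp
  [187,196): 9 bp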